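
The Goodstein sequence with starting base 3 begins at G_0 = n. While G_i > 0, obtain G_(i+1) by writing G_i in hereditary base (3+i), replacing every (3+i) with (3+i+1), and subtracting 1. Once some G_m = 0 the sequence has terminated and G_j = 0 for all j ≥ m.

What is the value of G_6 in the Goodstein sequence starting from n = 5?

[0] 5 ≡ 3 + 2 (base 3). Lift 4: 6. −1: 5.
[1] 5 ≡ 4 + 1 (base 4). Lift 5: 6. −1: 5.
[2] 5 ≡ 5 (base 5). Lift 6: 6. −1: 5.
[3] 5 ≡ 5 (base 6). Lift 7: 5. −1: 4.
[4] 4 ≡ 4 (base 7). Lift 8: 4. −1: 3.
[5] 3 ≡ 3 (base 8). Lift 9: 3. −1: 2.
[6] 2 ≡ 2 (base 9). Lift 10: 2. −1: 1.

2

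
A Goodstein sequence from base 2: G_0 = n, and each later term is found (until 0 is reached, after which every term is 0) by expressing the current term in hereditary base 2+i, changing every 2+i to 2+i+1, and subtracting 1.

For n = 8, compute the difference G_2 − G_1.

G_0 = 8. HB_2(8) = 2^(2 + 1). Bump = 81. G_1 = 80.
G_1 = 80. HB_3(80) = 2·3^3 + 2·3^2 + 2·3 + 2. Bump = 554. G_2 = 553.

473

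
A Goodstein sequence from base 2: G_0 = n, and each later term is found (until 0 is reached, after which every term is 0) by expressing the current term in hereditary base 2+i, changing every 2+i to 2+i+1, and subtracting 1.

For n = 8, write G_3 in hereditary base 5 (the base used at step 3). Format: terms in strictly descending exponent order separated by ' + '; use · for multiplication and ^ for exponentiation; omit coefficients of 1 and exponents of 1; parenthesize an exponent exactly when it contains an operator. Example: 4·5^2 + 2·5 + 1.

step 0: 8 = 2^(2 + 1); sub 3 for 2: 3^(3 + 1); = 81; G_1 = 81−1 = 80
step 1: 80 = 2·3^3 + 2·3^2 + 2·3 + 2; sub 4 for 3: 2·4^4 + 2·4^2 + 2·4 + 2; = 554; G_2 = 554−1 = 553
step 2: 553 = 2·4^4 + 2·4^2 + 2·4 + 1; sub 5 for 4: 2·5^5 + 2·5^2 + 2·5 + 1; = 6311; G_3 = 6311−1 = 6310
step 3: 6310 = 2·5^5 + 2·5^2 + 2·5; sub 6 for 5: 2·6^6 + 2·6^2 + 2·6; = 93396; G_4 = 93396−1 = 93395

2·5^5 + 2·5^2 + 2·5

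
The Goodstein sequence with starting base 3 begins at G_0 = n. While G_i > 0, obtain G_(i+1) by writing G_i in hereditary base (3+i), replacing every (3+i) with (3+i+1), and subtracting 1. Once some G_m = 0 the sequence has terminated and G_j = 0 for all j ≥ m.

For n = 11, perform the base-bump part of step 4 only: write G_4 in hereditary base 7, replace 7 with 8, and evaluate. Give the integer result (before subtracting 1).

44

step 0: 11 = 3^2 + 2; sub 4 for 3: 4^2 + 2; = 18; G_1 = 18−1 = 17
step 1: 17 = 4^2 + 1; sub 5 for 4: 5^2 + 1; = 26; G_2 = 26−1 = 25
step 2: 25 = 5^2; sub 6 for 5: 6^2; = 36; G_3 = 36−1 = 35
step 3: 35 = 5·6 + 5; sub 7 for 6: 5·7 + 5; = 40; G_4 = 40−1 = 39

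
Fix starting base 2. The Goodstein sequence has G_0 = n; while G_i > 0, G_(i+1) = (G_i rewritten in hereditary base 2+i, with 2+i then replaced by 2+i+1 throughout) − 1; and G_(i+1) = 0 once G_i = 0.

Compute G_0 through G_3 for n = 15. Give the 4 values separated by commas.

(0) 15|_2 = 2^(2 + 1) + 2^2 + 2 + 1 ↦ 3^(3 + 1) + 3^3 + 3 + 1|_3 = 112 ⇒ 111
(1) 111|_3 = 3^(3 + 1) + 3^3 + 3 ↦ 4^(4 + 1) + 4^4 + 4|_4 = 1284 ⇒ 1283
(2) 1283|_4 = 4^(4 + 1) + 4^4 + 3 ↦ 5^(5 + 1) + 5^5 + 3|_5 = 18753 ⇒ 18752

15, 111, 1283, 18752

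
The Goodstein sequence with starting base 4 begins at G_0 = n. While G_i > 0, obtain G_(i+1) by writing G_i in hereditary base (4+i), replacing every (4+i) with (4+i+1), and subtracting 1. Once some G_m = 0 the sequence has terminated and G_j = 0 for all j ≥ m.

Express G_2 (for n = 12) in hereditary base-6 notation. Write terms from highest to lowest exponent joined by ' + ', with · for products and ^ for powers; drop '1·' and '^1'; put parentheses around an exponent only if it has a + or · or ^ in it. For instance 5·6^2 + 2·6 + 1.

2·6 + 3

i=0: 12 = 3·4 (b=4); 4→5: 3·5 = 15; 15−1 = 14
i=1: 14 = 2·5 + 4 (b=5); 5→6: 2·6 + 4 = 16; 16−1 = 15
i=2: 15 = 2·6 + 3 (b=6); 6→7: 2·7 + 3 = 17; 17−1 = 16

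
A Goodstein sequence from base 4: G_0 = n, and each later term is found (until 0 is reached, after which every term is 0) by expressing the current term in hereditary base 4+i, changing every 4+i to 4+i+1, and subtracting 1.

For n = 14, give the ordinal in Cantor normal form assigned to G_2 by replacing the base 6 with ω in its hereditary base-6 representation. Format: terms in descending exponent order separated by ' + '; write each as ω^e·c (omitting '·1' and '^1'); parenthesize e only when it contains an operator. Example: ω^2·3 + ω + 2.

ω·3

(0) 14|_4 = 3·4 + 2 ↦ 3·5 + 2|_5 = 17 ⇒ 16
(1) 16|_5 = 3·5 + 1 ↦ 3·6 + 1|_6 = 19 ⇒ 18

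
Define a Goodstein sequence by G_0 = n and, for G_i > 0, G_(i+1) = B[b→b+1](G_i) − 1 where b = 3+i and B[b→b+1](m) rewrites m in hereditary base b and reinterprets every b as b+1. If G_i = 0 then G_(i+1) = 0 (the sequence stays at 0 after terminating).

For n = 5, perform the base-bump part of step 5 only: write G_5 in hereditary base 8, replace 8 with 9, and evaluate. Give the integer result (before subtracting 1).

G_0 = 5. HB_3(5) = 3 + 2. Bump = 6. G_1 = 5.
G_1 = 5. HB_4(5) = 4 + 1. Bump = 6. G_2 = 5.
G_2 = 5. HB_5(5) = 5. Bump = 6. G_3 = 5.
G_3 = 5. HB_6(5) = 5. Bump = 5. G_4 = 4.
G_4 = 4. HB_7(4) = 4. Bump = 4. G_5 = 3.

3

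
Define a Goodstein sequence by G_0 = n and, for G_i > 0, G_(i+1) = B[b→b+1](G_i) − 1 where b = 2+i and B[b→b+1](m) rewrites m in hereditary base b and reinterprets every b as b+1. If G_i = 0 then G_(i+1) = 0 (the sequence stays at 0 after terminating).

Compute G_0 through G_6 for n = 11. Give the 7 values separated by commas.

i=0: 11 = 2^(2 + 1) + 2 + 1 (b=2); 2→3: 3^(3 + 1) + 3 + 1 = 85; 85−1 = 84
i=1: 84 = 3^(3 + 1) + 3 (b=3); 3→4: 4^(4 + 1) + 4 = 1028; 1028−1 = 1027
i=2: 1027 = 4^(4 + 1) + 3 (b=4); 4→5: 5^(5 + 1) + 3 = 15628; 15628−1 = 15627
i=3: 15627 = 5^(5 + 1) + 2 (b=5); 5→6: 6^(6 + 1) + 2 = 279938; 279938−1 = 279937
i=4: 279937 = 6^(6 + 1) + 1 (b=6); 6→7: 7^(7 + 1) + 1 = 5764802; 5764802−1 = 5764801
i=5: 5764801 = 7^(7 + 1) (b=7); 7→8: 8^(8 + 1) = 134217728; 134217728−1 = 134217727

11, 84, 1027, 15627, 279937, 5764801, 134217727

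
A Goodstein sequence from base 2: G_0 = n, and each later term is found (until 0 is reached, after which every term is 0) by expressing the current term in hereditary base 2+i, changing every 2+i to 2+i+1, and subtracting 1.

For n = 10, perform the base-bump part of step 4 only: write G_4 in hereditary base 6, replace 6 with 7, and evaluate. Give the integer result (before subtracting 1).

4215755

(0) 10|_2 = 2^(2 + 1) + 2 ↦ 3^(3 + 1) + 3|_3 = 84 ⇒ 83
(1) 83|_3 = 3^(3 + 1) + 2 ↦ 4^(4 + 1) + 2|_4 = 1026 ⇒ 1025
(2) 1025|_4 = 4^(4 + 1) + 1 ↦ 5^(5 + 1) + 1|_5 = 15626 ⇒ 15625
(3) 15625|_5 = 5^(5 + 1) ↦ 6^(6 + 1)|_6 = 279936 ⇒ 279935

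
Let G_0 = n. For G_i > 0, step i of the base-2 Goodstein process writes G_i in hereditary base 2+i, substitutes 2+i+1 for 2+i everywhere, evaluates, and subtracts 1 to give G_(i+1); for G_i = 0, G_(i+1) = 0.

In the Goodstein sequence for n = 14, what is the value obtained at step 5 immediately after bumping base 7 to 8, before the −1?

i=0: 14 = 2^(2 + 1) + 2^2 + 2 (b=2); 2→3: 3^(3 + 1) + 3^3 + 3 = 111; 111−1 = 110
i=1: 110 = 3^(3 + 1) + 3^3 + 2 (b=3); 3→4: 4^(4 + 1) + 4^4 + 2 = 1282; 1282−1 = 1281
i=2: 1281 = 4^(4 + 1) + 4^4 + 1 (b=4); 4→5: 5^(5 + 1) + 5^5 + 1 = 18751; 18751−1 = 18750
i=3: 18750 = 5^(5 + 1) + 5^5 (b=5); 5→6: 6^(6 + 1) + 6^6 = 326592; 326592−1 = 326591
i=4: 326591 = 6^(6 + 1) + 5·6^5 + 5·6^4 + 5·6^3 + 5·6^2 + 5·6 + 5 (b=6); 6→7: 7^(7 + 1) + 5·7^5 + 5·7^4 + 5·7^3 + 5·7^2 + 5·7 + 5 = 5862841; 5862841−1 = 5862840
i=5: 5862840 = 7^(7 + 1) + 5·7^5 + 5·7^4 + 5·7^3 + 5·7^2 + 5·7 + 4 (b=7); 7→8: 8^(8 + 1) + 5·8^5 + 5·8^4 + 5·8^3 + 5·8^2 + 5·8 + 4 = 134404972; 134404972−1 = 134404971

134404972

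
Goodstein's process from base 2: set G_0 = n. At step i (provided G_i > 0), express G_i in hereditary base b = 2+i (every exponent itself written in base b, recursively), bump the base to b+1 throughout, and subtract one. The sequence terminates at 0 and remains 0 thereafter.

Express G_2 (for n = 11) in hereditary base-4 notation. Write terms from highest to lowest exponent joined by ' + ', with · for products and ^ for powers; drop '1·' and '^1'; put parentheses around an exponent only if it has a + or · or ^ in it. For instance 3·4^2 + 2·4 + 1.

4^(4 + 1) + 3

[0] 11 ≡ 2^(2 + 1) + 2 + 1 (base 2). Lift 3: 85. −1: 84.
[1] 84 ≡ 3^(3 + 1) + 3 (base 3). Lift 4: 1028. −1: 1027.
[2] 1027 ≡ 4^(4 + 1) + 3 (base 4). Lift 5: 15628. −1: 15627.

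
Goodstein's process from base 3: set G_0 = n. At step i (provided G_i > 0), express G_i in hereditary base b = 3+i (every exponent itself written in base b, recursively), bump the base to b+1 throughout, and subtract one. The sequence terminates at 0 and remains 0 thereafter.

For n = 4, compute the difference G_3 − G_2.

-1

G_0 = 4. HB_3(4) = 3 + 1. Bump = 5. G_1 = 4.
G_1 = 4. HB_4(4) = 4. Bump = 5. G_2 = 4.
G_2 = 4. HB_5(4) = 4. Bump = 4. G_3 = 3.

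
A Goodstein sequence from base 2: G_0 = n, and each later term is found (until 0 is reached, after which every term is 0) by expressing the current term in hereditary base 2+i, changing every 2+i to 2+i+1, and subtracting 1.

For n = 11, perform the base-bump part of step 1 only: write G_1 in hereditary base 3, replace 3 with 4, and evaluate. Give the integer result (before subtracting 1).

1028

(0) 11|_2 = 2^(2 + 1) + 2 + 1 ↦ 3^(3 + 1) + 3 + 1|_3 = 85 ⇒ 84
(1) 84|_3 = 3^(3 + 1) + 3 ↦ 4^(4 + 1) + 4|_4 = 1028 ⇒ 1027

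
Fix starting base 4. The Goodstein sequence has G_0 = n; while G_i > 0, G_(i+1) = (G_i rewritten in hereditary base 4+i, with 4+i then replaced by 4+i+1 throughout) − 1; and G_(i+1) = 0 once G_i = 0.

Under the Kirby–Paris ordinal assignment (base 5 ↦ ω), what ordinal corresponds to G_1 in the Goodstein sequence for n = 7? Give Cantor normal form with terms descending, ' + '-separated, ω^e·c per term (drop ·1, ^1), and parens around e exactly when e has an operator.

ω + 2

G_0 = 7. HB_4(7) = 4 + 3. Bump = 8. G_1 = 7.
G_1 = 7. HB_5(7) = 5 + 2. Bump = 8. G_2 = 7.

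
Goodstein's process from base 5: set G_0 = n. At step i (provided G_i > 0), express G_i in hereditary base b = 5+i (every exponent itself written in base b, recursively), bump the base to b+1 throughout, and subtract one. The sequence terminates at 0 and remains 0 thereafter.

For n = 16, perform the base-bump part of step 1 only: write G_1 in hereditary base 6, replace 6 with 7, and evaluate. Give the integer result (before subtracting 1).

21

G_0=16  [base 5] 3·5 + 1  →[5↦6]→  3·6 + 1 = 19  −1 ⇒ G_1=18
G_1=18  [base 6] 3·6  →[6↦7]→  3·7 = 21  −1 ⇒ G_2=20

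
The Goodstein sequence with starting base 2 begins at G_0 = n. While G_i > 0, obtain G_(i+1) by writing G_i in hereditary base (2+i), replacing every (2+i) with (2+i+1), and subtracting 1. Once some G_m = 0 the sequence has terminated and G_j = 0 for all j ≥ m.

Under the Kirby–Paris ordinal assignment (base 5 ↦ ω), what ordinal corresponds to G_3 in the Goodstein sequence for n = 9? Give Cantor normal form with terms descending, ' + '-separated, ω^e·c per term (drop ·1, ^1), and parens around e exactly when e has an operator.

ω^ω·3 + ω^3·3 + ω^2·3 + ω·3 + 2

step 0: 9 = 2^(2 + 1) + 1; sub 3 for 2: 3^(3 + 1) + 1; = 82; G_1 = 82−1 = 81
step 1: 81 = 3^(3 + 1); sub 4 for 3: 4^(4 + 1); = 1024; G_2 = 1024−1 = 1023
step 2: 1023 = 3·4^4 + 3·4^3 + 3·4^2 + 3·4 + 3; sub 5 for 4: 3·5^5 + 3·5^3 + 3·5^2 + 3·5 + 3; = 9843; G_3 = 9843−1 = 9842
step 3: 9842 = 3·5^5 + 3·5^3 + 3·5^2 + 3·5 + 2; sub 6 for 5: 3·6^6 + 3·6^3 + 3·6^2 + 3·6 + 2; = 140744; G_4 = 140744−1 = 140743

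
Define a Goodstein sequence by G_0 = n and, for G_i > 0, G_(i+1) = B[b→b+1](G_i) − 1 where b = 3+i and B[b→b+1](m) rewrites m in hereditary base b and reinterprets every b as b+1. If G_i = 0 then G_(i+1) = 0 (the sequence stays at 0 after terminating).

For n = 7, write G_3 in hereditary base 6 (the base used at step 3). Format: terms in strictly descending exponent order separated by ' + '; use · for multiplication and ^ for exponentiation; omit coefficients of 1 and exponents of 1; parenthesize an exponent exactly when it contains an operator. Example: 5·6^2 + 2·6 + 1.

6 + 3

[0] 7 ≡ 2·3 + 1 (base 3). Lift 4: 9. −1: 8.
[1] 8 ≡ 2·4 (base 4). Lift 5: 10. −1: 9.
[2] 9 ≡ 5 + 4 (base 5). Lift 6: 10. −1: 9.
[3] 9 ≡ 6 + 3 (base 6). Lift 7: 10. −1: 9.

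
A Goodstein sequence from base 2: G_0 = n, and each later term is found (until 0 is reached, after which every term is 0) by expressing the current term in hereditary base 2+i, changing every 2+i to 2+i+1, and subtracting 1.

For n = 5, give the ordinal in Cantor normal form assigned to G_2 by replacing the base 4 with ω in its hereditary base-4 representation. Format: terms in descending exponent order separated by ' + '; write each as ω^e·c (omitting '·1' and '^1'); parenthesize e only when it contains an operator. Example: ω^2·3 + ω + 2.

i=0: 5 = 2^2 + 1 (b=2); 2→3: 3^3 + 1 = 28; 28−1 = 27
i=1: 27 = 3^3 (b=3); 3→4: 4^4 = 256; 256−1 = 255
i=2: 255 = 3·4^3 + 3·4^2 + 3·4 + 3 (b=4); 4→5: 3·5^3 + 3·5^2 + 3·5 + 3 = 468; 468−1 = 467

ω^3·3 + ω^2·3 + ω·3 + 3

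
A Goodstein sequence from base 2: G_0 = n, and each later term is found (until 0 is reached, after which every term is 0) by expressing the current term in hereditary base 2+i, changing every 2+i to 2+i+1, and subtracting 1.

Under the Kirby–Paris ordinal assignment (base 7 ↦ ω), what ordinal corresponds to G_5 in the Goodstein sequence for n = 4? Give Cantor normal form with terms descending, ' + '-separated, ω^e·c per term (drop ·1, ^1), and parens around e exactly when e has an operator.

ω^2·2 + ω + 4

4 —HB2→ 2^2 —bump→ 3^3 = 27 —(−1)→ 26
26 —HB3→ 2·3^2 + 2·3 + 2 —bump→ 2·4^2 + 2·4 + 2 = 42 —(−1)→ 41
41 —HB4→ 2·4^2 + 2·4 + 1 —bump→ 2·5^2 + 2·5 + 1 = 61 —(−1)→ 60
60 —HB5→ 2·5^2 + 2·5 —bump→ 2·6^2 + 2·6 = 84 —(−1)→ 83
83 —HB6→ 2·6^2 + 6 + 5 —bump→ 2·7^2 + 7 + 5 = 110 —(−1)→ 109
109 —HB7→ 2·7^2 + 7 + 4 —bump→ 2·8^2 + 8 + 4 = 140 —(−1)→ 139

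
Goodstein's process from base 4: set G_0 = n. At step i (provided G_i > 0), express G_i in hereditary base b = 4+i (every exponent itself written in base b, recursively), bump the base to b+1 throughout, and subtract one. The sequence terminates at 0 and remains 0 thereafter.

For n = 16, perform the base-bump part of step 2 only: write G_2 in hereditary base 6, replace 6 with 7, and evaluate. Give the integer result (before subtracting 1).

31

16 —HB4→ 4^2 —bump→ 5^2 = 25 —(−1)→ 24
24 —HB5→ 4·5 + 4 —bump→ 4·6 + 4 = 28 —(−1)→ 27
27 —HB6→ 4·6 + 3 —bump→ 4·7 + 3 = 31 —(−1)→ 30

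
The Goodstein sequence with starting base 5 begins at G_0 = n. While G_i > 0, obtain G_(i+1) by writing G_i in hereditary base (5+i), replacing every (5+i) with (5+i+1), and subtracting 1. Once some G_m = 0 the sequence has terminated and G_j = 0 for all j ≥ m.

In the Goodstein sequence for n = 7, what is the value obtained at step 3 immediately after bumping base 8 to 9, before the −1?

[0] 7 ≡ 5 + 2 (base 5). Lift 6: 8. −1: 7.
[1] 7 ≡ 6 + 1 (base 6). Lift 7: 8. −1: 7.
[2] 7 ≡ 7 (base 7). Lift 8: 8. −1: 7.
[3] 7 ≡ 7 (base 8). Lift 9: 7. −1: 6.

7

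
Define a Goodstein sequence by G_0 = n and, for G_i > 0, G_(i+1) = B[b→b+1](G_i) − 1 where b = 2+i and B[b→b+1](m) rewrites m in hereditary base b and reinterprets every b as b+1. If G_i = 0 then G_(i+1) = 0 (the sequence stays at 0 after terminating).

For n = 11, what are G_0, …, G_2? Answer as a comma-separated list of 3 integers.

11, 84, 1027

step 0: 11 = 2^(2 + 1) + 2 + 1; sub 3 for 2: 3^(3 + 1) + 3 + 1; = 85; G_1 = 85−1 = 84
step 1: 84 = 3^(3 + 1) + 3; sub 4 for 3: 4^(4 + 1) + 4; = 1028; G_2 = 1028−1 = 1027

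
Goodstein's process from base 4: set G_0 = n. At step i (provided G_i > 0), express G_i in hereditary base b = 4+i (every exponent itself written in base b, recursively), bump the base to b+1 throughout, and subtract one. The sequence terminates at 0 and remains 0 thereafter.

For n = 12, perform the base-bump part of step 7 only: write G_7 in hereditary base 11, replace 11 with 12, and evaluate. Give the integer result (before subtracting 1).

step 0: 12 = 3·4; sub 5 for 4: 3·5; = 15; G_1 = 15−1 = 14
step 1: 14 = 2·5 + 4; sub 6 for 5: 2·6 + 4; = 16; G_2 = 16−1 = 15
step 2: 15 = 2·6 + 3; sub 7 for 6: 2·7 + 3; = 17; G_3 = 17−1 = 16
step 3: 16 = 2·7 + 2; sub 8 for 7: 2·8 + 2; = 18; G_4 = 18−1 = 17
step 4: 17 = 2·8 + 1; sub 9 for 8: 2·9 + 1; = 19; G_5 = 19−1 = 18
step 5: 18 = 2·9; sub 10 for 9: 2·10; = 20; G_6 = 20−1 = 19
step 6: 19 = 10 + 9; sub 11 for 10: 11 + 9; = 20; G_7 = 20−1 = 19
step 7: 19 = 11 + 8; sub 12 for 11: 12 + 8; = 20; G_8 = 20−1 = 19

20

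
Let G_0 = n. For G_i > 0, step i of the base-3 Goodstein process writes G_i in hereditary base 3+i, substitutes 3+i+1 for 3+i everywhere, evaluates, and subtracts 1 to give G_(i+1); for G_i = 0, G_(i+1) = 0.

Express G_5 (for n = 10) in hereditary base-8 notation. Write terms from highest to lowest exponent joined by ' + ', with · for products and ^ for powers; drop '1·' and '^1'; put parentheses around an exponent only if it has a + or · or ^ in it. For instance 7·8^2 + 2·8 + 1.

4·8 + 1

[0] 10 ≡ 3^2 + 1 (base 3). Lift 4: 17. −1: 16.
[1] 16 ≡ 4^2 (base 4). Lift 5: 25. −1: 24.
[2] 24 ≡ 4·5 + 4 (base 5). Lift 6: 28. −1: 27.
[3] 27 ≡ 4·6 + 3 (base 6). Lift 7: 31. −1: 30.
[4] 30 ≡ 4·7 + 2 (base 7). Lift 8: 34. −1: 33.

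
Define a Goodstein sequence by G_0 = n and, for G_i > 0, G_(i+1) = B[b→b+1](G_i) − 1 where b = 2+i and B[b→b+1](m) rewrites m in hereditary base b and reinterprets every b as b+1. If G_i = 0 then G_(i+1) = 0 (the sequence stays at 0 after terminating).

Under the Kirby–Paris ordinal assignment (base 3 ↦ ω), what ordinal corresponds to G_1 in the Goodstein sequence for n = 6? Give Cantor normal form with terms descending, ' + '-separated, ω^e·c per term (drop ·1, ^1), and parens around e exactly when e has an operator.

ω^ω + 2

6 —HB2→ 2^2 + 2 —bump→ 3^3 + 3 = 30 —(−1)→ 29
29 —HB3→ 3^3 + 2 —bump→ 4^4 + 2 = 258 —(−1)→ 257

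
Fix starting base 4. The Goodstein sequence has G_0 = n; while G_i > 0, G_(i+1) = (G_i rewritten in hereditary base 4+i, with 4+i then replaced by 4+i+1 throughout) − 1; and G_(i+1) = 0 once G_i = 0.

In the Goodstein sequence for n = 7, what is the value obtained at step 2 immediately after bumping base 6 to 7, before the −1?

step 0: 7 = 4 + 3; sub 5 for 4: 5 + 3; = 8; G_1 = 8−1 = 7
step 1: 7 = 5 + 2; sub 6 for 5: 6 + 2; = 8; G_2 = 8−1 = 7
step 2: 7 = 6 + 1; sub 7 for 6: 7 + 1; = 8; G_3 = 8−1 = 7

8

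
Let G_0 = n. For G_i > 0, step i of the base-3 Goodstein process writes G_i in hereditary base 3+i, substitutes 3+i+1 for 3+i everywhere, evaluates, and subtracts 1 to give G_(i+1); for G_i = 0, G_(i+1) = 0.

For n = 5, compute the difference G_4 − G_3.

base 3: 5 = 3 + 2; at 4: 4 + 2 = 6; next = 5
base 4: 5 = 4 + 1; at 5: 5 + 1 = 6; next = 5
base 5: 5 = 5; at 6: 6 = 6; next = 5
base 6: 5 = 5; at 7: 5 = 5; next = 4

-1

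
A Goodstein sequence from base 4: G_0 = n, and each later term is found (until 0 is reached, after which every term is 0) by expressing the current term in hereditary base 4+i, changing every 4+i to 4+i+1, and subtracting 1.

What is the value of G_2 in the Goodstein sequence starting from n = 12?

15

step 0: 12 = 3·4; sub 5 for 4: 3·5; = 15; G_1 = 15−1 = 14
step 1: 14 = 2·5 + 4; sub 6 for 5: 2·6 + 4; = 16; G_2 = 16−1 = 15
step 2: 15 = 2·6 + 3; sub 7 for 6: 2·7 + 3; = 17; G_3 = 17−1 = 16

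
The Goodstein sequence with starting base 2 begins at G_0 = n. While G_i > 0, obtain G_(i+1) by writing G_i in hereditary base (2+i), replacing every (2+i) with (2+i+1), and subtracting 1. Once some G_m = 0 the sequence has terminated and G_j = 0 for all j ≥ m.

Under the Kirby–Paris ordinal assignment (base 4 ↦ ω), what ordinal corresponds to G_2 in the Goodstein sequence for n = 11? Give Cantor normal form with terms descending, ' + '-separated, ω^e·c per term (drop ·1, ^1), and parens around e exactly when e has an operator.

ω^(ω + 1) + 3

11 —HB2→ 2^(2 + 1) + 2 + 1 —bump→ 3^(3 + 1) + 3 + 1 = 85 —(−1)→ 84
84 —HB3→ 3^(3 + 1) + 3 —bump→ 4^(4 + 1) + 4 = 1028 —(−1)→ 1027
1027 —HB4→ 4^(4 + 1) + 3 —bump→ 5^(5 + 1) + 3 = 15628 —(−1)→ 15627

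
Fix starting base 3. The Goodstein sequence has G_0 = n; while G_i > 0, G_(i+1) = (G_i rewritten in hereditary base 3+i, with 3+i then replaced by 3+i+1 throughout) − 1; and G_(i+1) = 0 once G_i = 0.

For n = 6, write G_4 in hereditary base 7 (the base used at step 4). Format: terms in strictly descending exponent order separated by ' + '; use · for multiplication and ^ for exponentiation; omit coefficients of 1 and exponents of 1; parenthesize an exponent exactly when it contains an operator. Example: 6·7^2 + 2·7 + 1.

7

i=0: 6 = 2·3 (b=3); 3→4: 2·4 = 8; 8−1 = 7
i=1: 7 = 4 + 3 (b=4); 4→5: 5 + 3 = 8; 8−1 = 7
i=2: 7 = 5 + 2 (b=5); 5→6: 6 + 2 = 8; 8−1 = 7
i=3: 7 = 6 + 1 (b=6); 6→7: 7 + 1 = 8; 8−1 = 7
i=4: 7 = 7 (b=7); 7→8: 8 = 8; 8−1 = 7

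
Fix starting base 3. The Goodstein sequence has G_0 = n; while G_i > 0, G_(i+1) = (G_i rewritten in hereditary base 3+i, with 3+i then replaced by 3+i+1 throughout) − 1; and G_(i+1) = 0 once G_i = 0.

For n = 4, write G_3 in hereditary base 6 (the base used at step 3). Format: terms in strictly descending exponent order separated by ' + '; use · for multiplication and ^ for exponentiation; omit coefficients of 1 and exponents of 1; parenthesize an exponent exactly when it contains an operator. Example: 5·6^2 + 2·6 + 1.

G_0 = 4. HB_3(4) = 3 + 1. Bump = 5. G_1 = 4.
G_1 = 4. HB_4(4) = 4. Bump = 5. G_2 = 4.
G_2 = 4. HB_5(4) = 4. Bump = 4. G_3 = 3.
G_3 = 3. HB_6(3) = 3. Bump = 3. G_4 = 2.

3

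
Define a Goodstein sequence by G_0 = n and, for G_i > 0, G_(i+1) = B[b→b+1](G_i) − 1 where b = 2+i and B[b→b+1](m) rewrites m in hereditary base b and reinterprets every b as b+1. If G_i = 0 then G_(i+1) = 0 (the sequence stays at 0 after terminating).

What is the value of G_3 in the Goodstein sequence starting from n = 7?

step 0: 7 = 2^2 + 2 + 1; sub 3 for 2: 3^3 + 3 + 1; = 31; G_1 = 31−1 = 30
step 1: 30 = 3^3 + 3; sub 4 for 3: 4^4 + 4; = 260; G_2 = 260−1 = 259
step 2: 259 = 4^4 + 3; sub 5 for 4: 5^5 + 3; = 3128; G_3 = 3128−1 = 3127
step 3: 3127 = 5^5 + 2; sub 6 for 5: 6^6 + 2; = 46658; G_4 = 46658−1 = 46657

3127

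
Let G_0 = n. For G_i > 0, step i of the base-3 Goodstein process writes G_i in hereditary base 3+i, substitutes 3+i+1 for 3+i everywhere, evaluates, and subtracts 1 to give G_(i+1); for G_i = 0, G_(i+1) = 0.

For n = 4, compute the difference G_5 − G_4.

-1

4 —HB3→ 3 + 1 —bump→ 4 + 1 = 5 —(−1)→ 4
4 —HB4→ 4 —bump→ 5 = 5 —(−1)→ 4
4 —HB5→ 4 —bump→ 4 = 4 —(−1)→ 3
3 —HB6→ 3 —bump→ 3 = 3 —(−1)→ 2
2 —HB7→ 2 —bump→ 2 = 2 —(−1)→ 1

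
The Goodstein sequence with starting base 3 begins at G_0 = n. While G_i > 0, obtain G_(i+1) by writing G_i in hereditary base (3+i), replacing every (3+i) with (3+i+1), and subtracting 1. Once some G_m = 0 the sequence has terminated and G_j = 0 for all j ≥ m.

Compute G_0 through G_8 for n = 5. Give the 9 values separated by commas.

5, 5, 5, 5, 4, 3, 2, 1, 0

i=0: 5 = 3 + 2 (b=3); 3→4: 4 + 2 = 6; 6−1 = 5
i=1: 5 = 4 + 1 (b=4); 4→5: 5 + 1 = 6; 6−1 = 5
i=2: 5 = 5 (b=5); 5→6: 6 = 6; 6−1 = 5
i=3: 5 = 5 (b=6); 6→7: 5 = 5; 5−1 = 4
i=4: 4 = 4 (b=7); 7→8: 4 = 4; 4−1 = 3
i=5: 3 = 3 (b=8); 8→9: 3 = 3; 3−1 = 2
i=6: 2 = 2 (b=9); 9→10: 2 = 2; 2−1 = 1
i=7: 1 = 1 (b=10); 10→11: 1 = 1; 1−1 = 0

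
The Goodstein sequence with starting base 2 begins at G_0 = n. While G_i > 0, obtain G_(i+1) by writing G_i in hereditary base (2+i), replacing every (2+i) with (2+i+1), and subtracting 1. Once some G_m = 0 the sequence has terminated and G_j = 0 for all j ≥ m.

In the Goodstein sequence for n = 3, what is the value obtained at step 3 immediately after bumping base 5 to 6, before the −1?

G_0=3  [base 2] 2 + 1  →[2↦3]→  3 + 1 = 4  −1 ⇒ G_1=3
G_1=3  [base 3] 3  →[3↦4]→  4 = 4  −1 ⇒ G_2=3
G_2=3  [base 4] 3  →[4↦5]→  3 = 3  −1 ⇒ G_3=2
G_3=2  [base 5] 2  →[5↦6]→  2 = 2  −1 ⇒ G_4=1

2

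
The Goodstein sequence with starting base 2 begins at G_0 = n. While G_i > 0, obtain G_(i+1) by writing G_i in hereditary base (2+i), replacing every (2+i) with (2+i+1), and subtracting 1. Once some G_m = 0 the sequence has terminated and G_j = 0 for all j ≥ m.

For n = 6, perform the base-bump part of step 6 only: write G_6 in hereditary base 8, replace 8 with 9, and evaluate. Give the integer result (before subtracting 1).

332148

G_0=6  [base 2] 2^2 + 2  →[2↦3]→  3^3 + 3 = 30  −1 ⇒ G_1=29
G_1=29  [base 3] 3^3 + 2  →[3↦4]→  4^4 + 2 = 258  −1 ⇒ G_2=257
G_2=257  [base 4] 4^4 + 1  →[4↦5]→  5^5 + 1 = 3126  −1 ⇒ G_3=3125
G_3=3125  [base 5] 5^5  →[5↦6]→  6^6 = 46656  −1 ⇒ G_4=46655
G_4=46655  [base 6] 5·6^5 + 5·6^4 + 5·6^3 + 5·6^2 + 5·6 + 5  →[6↦7]→  5·7^5 + 5·7^4 + 5·7^3 + 5·7^2 + 5·7 + 5 = 98040  −1 ⇒ G_5=98039
G_5=98039  [base 7] 5·7^5 + 5·7^4 + 5·7^3 + 5·7^2 + 5·7 + 4  →[7↦8]→  5·8^5 + 5·8^4 + 5·8^3 + 5·8^2 + 5·8 + 4 = 187244  −1 ⇒ G_6=187243
G_6=187243  [base 8] 5·8^5 + 5·8^4 + 5·8^3 + 5·8^2 + 5·8 + 3  →[8↦9]→  5·9^5 + 5·9^4 + 5·9^3 + 5·9^2 + 5·9 + 3 = 332148  −1 ⇒ G_7=332147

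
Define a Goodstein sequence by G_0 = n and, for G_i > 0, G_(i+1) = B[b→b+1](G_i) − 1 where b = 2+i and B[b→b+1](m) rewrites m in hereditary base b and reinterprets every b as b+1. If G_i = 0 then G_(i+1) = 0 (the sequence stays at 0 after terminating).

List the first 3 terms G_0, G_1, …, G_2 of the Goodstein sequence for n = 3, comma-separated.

3 —HB2→ 2 + 1 —bump→ 3 + 1 = 4 —(−1)→ 3
3 —HB3→ 3 —bump→ 4 = 4 —(−1)→ 3

3, 3, 3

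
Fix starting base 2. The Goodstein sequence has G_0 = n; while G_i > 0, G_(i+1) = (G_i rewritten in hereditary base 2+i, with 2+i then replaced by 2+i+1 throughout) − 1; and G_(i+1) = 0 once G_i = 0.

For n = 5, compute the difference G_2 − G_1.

5 —HB2→ 2^2 + 1 —bump→ 3^3 + 1 = 28 —(−1)→ 27
27 —HB3→ 3^3 —bump→ 4^4 = 256 —(−1)→ 255

228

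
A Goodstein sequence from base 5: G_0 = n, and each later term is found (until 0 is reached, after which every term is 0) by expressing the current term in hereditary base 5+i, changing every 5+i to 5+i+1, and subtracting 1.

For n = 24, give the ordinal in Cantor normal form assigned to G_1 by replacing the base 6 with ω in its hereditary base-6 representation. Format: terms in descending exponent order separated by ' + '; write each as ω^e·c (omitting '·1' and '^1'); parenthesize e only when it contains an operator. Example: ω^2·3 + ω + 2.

ω·4 + 3

i=0: 24 = 4·5 + 4 (b=5); 5→6: 4·6 + 4 = 28; 28−1 = 27
i=1: 27 = 4·6 + 3 (b=6); 6→7: 4·7 + 3 = 31; 31−1 = 30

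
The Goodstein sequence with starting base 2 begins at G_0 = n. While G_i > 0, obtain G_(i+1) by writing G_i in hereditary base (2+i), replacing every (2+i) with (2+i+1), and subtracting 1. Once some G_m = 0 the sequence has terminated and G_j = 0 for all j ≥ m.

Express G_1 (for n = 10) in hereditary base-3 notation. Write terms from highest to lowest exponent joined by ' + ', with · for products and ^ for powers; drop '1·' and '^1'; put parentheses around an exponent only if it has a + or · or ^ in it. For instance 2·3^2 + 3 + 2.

3^(3 + 1) + 2

[0] 10 ≡ 2^(2 + 1) + 2 (base 2). Lift 3: 84. −1: 83.
[1] 83 ≡ 3^(3 + 1) + 2 (base 3). Lift 4: 1026. −1: 1025.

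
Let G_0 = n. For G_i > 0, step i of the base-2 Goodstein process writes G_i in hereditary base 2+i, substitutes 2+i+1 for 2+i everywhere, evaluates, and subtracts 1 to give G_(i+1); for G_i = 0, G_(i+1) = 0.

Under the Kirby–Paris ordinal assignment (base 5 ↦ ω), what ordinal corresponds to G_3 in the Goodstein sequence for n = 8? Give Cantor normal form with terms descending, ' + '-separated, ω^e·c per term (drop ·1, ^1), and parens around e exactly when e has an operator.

ω^ω·2 + ω^2·2 + ω·2

(0) 8|_2 = 2^(2 + 1) ↦ 3^(3 + 1)|_3 = 81 ⇒ 80
(1) 80|_3 = 2·3^3 + 2·3^2 + 2·3 + 2 ↦ 2·4^4 + 2·4^2 + 2·4 + 2|_4 = 554 ⇒ 553
(2) 553|_4 = 2·4^4 + 2·4^2 + 2·4 + 1 ↦ 2·5^5 + 2·5^2 + 2·5 + 1|_5 = 6311 ⇒ 6310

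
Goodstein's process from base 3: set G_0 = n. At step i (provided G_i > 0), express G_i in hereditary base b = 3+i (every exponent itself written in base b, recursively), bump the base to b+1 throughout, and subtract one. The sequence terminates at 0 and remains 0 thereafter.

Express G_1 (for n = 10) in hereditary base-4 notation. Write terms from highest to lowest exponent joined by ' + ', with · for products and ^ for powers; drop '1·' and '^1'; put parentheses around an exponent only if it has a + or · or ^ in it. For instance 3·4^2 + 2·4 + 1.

4^2

G_0=10  [base 3] 3^2 + 1  →[3↦4]→  4^2 + 1 = 17  −1 ⇒ G_1=16
G_1=16  [base 4] 4^2  →[4↦5]→  5^2 = 25  −1 ⇒ G_2=24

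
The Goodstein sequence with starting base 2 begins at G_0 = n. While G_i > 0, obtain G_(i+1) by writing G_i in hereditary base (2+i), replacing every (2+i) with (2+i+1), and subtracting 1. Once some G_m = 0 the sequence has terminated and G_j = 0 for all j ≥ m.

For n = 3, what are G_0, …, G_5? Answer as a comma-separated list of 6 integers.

3, 3, 3, 2, 1, 0

3 —HB2→ 2 + 1 —bump→ 3 + 1 = 4 —(−1)→ 3
3 —HB3→ 3 —bump→ 4 = 4 —(−1)→ 3
3 —HB4→ 3 —bump→ 3 = 3 —(−1)→ 2
2 —HB5→ 2 —bump→ 2 = 2 —(−1)→ 1
1 —HB6→ 1 —bump→ 1 = 1 —(−1)→ 0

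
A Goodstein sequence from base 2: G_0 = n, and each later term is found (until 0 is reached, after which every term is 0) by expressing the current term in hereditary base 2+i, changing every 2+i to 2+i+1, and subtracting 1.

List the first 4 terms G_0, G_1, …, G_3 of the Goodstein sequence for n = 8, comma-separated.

8, 80, 553, 6310

G_0=8  [base 2] 2^(2 + 1)  →[2↦3]→  3^(3 + 1) = 81  −1 ⇒ G_1=80
G_1=80  [base 3] 2·3^3 + 2·3^2 + 2·3 + 2  →[3↦4]→  2·4^4 + 2·4^2 + 2·4 + 2 = 554  −1 ⇒ G_2=553
G_2=553  [base 4] 2·4^4 + 2·4^2 + 2·4 + 1  →[4↦5]→  2·5^5 + 2·5^2 + 2·5 + 1 = 6311  −1 ⇒ G_3=6310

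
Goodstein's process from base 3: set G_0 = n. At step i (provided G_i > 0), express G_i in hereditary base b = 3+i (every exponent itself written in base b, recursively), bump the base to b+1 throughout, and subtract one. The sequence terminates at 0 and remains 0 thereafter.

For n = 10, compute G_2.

24

(0) 10|_3 = 3^2 + 1 ↦ 4^2 + 1|_4 = 17 ⇒ 16
(1) 16|_4 = 4^2 ↦ 5^2|_5 = 25 ⇒ 24
(2) 24|_5 = 4·5 + 4 ↦ 4·6 + 4|_6 = 28 ⇒ 27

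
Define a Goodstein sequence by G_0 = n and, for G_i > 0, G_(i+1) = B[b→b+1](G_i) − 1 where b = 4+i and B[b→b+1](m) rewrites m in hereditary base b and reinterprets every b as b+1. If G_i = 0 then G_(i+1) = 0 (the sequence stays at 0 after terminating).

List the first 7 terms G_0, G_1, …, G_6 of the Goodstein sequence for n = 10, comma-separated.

10, 11, 12, 13, 13, 13, 13

[0] 10 ≡ 2·4 + 2 (base 4). Lift 5: 12. −1: 11.
[1] 11 ≡ 2·5 + 1 (base 5). Lift 6: 13. −1: 12.
[2] 12 ≡ 2·6 (base 6). Lift 7: 14. −1: 13.
[3] 13 ≡ 7 + 6 (base 7). Lift 8: 14. −1: 13.
[4] 13 ≡ 8 + 5 (base 8). Lift 9: 14. −1: 13.
[5] 13 ≡ 9 + 4 (base 9). Lift 10: 14. −1: 13.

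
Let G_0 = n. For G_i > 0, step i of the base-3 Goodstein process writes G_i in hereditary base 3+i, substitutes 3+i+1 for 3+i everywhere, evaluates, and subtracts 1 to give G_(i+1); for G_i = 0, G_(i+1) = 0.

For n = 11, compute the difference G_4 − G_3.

4

i=0: 11 = 3^2 + 2 (b=3); 3→4: 4^2 + 2 = 18; 18−1 = 17
i=1: 17 = 4^2 + 1 (b=4); 4→5: 5^2 + 1 = 26; 26−1 = 25
i=2: 25 = 5^2 (b=5); 5→6: 6^2 = 36; 36−1 = 35
i=3: 35 = 5·6 + 5 (b=6); 6→7: 5·7 + 5 = 40; 40−1 = 39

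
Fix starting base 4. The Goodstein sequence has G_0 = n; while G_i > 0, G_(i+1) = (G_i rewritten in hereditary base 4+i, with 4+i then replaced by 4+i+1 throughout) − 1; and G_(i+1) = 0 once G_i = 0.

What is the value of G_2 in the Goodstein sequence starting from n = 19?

37

step 0: 19 = 4^2 + 3; sub 5 for 4: 5^2 + 3; = 28; G_1 = 28−1 = 27
step 1: 27 = 5^2 + 2; sub 6 for 5: 6^2 + 2; = 38; G_2 = 38−1 = 37
step 2: 37 = 6^2 + 1; sub 7 for 6: 7^2 + 1; = 50; G_3 = 50−1 = 49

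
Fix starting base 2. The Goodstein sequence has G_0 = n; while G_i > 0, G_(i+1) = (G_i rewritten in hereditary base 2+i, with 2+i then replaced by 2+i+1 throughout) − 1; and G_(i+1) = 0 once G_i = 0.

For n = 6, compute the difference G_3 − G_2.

i=0: 6 = 2^2 + 2 (b=2); 2→3: 3^3 + 3 = 30; 30−1 = 29
i=1: 29 = 3^3 + 2 (b=3); 3→4: 4^4 + 2 = 258; 258−1 = 257
i=2: 257 = 4^4 + 1 (b=4); 4→5: 5^5 + 1 = 3126; 3126−1 = 3125

2868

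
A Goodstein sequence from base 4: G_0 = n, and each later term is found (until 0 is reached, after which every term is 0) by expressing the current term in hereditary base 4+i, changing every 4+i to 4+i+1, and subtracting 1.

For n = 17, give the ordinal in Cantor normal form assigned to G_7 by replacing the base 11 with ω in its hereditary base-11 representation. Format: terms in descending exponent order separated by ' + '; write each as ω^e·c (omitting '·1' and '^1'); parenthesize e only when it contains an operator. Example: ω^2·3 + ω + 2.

base 4: 17 = 4^2 + 1; at 5: 5^2 + 1 = 26; next = 25
base 5: 25 = 5^2; at 6: 6^2 = 36; next = 35
base 6: 35 = 5·6 + 5; at 7: 5·7 + 5 = 40; next = 39
base 7: 39 = 5·7 + 4; at 8: 5·8 + 4 = 44; next = 43
base 8: 43 = 5·8 + 3; at 9: 5·9 + 3 = 48; next = 47
base 9: 47 = 5·9 + 2; at 10: 5·10 + 2 = 52; next = 51
base 10: 51 = 5·10 + 1; at 11: 5·11 + 1 = 56; next = 55
base 11: 55 = 5·11; at 12: 5·12 = 60; next = 59

ω·5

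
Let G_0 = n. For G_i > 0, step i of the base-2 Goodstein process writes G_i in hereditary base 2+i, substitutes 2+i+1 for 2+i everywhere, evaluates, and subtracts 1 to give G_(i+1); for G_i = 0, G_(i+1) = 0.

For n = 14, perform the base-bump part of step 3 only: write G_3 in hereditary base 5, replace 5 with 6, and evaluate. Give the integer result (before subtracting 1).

326592

(0) 14|_2 = 2^(2 + 1) + 2^2 + 2 ↦ 3^(3 + 1) + 3^3 + 3|_3 = 111 ⇒ 110
(1) 110|_3 = 3^(3 + 1) + 3^3 + 2 ↦ 4^(4 + 1) + 4^4 + 2|_4 = 1282 ⇒ 1281
(2) 1281|_4 = 4^(4 + 1) + 4^4 + 1 ↦ 5^(5 + 1) + 5^5 + 1|_5 = 18751 ⇒ 18750
(3) 18750|_5 = 5^(5 + 1) + 5^5 ↦ 6^(6 + 1) + 6^6|_6 = 326592 ⇒ 326591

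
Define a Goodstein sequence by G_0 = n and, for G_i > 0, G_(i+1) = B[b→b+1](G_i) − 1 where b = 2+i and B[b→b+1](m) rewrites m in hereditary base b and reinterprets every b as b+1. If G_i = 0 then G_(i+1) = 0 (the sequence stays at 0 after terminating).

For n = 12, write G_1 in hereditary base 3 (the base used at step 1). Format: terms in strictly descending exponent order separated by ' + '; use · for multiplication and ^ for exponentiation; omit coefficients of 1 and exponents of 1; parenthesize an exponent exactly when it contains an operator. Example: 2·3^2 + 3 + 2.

step 0: 12 = 2^(2 + 1) + 2^2; sub 3 for 2: 3^(3 + 1) + 3^3; = 108; G_1 = 108−1 = 107
step 1: 107 = 3^(3 + 1) + 2·3^2 + 2·3 + 2; sub 4 for 3: 4^(4 + 1) + 2·4^2 + 2·4 + 2; = 1066; G_2 = 1066−1 = 1065

3^(3 + 1) + 2·3^2 + 2·3 + 2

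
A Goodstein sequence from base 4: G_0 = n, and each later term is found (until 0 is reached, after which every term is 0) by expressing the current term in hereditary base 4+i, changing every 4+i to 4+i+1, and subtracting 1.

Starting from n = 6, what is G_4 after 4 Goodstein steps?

base 4: 6 = 4 + 2; at 5: 5 + 2 = 7; next = 6
base 5: 6 = 5 + 1; at 6: 6 + 1 = 7; next = 6
base 6: 6 = 6; at 7: 7 = 7; next = 6
base 7: 6 = 6; at 8: 6 = 6; next = 5
base 8: 5 = 5; at 9: 5 = 5; next = 4

5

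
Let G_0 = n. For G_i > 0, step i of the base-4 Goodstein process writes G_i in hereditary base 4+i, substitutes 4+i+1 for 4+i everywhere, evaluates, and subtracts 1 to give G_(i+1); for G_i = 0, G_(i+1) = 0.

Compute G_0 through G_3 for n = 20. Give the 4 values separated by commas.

20 —HB4→ 4^2 + 4 —bump→ 5^2 + 5 = 30 —(−1)→ 29
29 —HB5→ 5^2 + 4 —bump→ 6^2 + 4 = 40 —(−1)→ 39
39 —HB6→ 6^2 + 3 —bump→ 7^2 + 3 = 52 —(−1)→ 51

20, 29, 39, 51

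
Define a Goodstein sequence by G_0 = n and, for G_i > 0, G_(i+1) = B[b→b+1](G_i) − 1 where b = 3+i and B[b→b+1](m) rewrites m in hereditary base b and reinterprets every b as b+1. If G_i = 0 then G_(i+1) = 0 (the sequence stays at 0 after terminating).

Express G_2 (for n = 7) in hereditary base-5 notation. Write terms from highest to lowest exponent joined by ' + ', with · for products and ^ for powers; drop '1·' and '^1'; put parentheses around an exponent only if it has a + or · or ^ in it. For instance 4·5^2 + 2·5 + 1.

5 + 4

G_0 = 7. HB_3(7) = 2·3 + 1. Bump = 9. G_1 = 8.
G_1 = 8. HB_4(8) = 2·4. Bump = 10. G_2 = 9.
G_2 = 9. HB_5(9) = 5 + 4. Bump = 10. G_3 = 9.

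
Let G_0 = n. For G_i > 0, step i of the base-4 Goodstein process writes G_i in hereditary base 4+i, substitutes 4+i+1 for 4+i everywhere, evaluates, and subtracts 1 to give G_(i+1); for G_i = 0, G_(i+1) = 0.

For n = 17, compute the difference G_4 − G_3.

step 0: 17 = 4^2 + 1; sub 5 for 4: 5^2 + 1; = 26; G_1 = 26−1 = 25
step 1: 25 = 5^2; sub 6 for 5: 6^2; = 36; G_2 = 36−1 = 35
step 2: 35 = 5·6 + 5; sub 7 for 6: 5·7 + 5; = 40; G_3 = 40−1 = 39
step 3: 39 = 5·7 + 4; sub 8 for 7: 5·8 + 4; = 44; G_4 = 44−1 = 43

4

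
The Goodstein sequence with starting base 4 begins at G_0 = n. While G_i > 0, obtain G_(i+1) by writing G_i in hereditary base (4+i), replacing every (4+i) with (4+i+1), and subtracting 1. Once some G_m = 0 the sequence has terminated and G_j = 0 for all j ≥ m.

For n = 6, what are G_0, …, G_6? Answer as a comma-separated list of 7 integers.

G_0 = 6. HB_4(6) = 4 + 2. Bump = 7. G_1 = 6.
G_1 = 6. HB_5(6) = 5 + 1. Bump = 7. G_2 = 6.
G_2 = 6. HB_6(6) = 6. Bump = 7. G_3 = 6.
G_3 = 6. HB_7(6) = 6. Bump = 6. G_4 = 5.
G_4 = 5. HB_8(5) = 5. Bump = 5. G_5 = 4.
G_5 = 4. HB_9(4) = 4. Bump = 4. G_6 = 3.

6, 6, 6, 6, 5, 4, 3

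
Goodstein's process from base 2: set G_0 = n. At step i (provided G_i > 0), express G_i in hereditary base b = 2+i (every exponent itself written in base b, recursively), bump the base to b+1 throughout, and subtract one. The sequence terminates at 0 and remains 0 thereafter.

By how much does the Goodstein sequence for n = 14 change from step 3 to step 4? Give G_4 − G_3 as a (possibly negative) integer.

307841

G_0 = 14. HB_2(14) = 2^(2 + 1) + 2^2 + 2. Bump = 111. G_1 = 110.
G_1 = 110. HB_3(110) = 3^(3 + 1) + 3^3 + 2. Bump = 1282. G_2 = 1281.
G_2 = 1281. HB_4(1281) = 4^(4 + 1) + 4^4 + 1. Bump = 18751. G_3 = 18750.
G_3 = 18750. HB_5(18750) = 5^(5 + 1) + 5^5. Bump = 326592. G_4 = 326591.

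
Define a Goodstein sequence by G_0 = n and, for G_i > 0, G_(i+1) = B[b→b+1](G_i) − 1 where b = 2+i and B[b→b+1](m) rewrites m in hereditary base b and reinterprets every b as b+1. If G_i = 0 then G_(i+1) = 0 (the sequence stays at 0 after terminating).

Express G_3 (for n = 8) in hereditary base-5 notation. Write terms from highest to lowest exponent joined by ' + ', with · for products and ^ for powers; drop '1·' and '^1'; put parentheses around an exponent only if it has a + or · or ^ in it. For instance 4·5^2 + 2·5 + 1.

G_0 = 8. HB_2(8) = 2^(2 + 1). Bump = 81. G_1 = 80.
G_1 = 80. HB_3(80) = 2·3^3 + 2·3^2 + 2·3 + 2. Bump = 554. G_2 = 553.
G_2 = 553. HB_4(553) = 2·4^4 + 2·4^2 + 2·4 + 1. Bump = 6311. G_3 = 6310.
G_3 = 6310. HB_5(6310) = 2·5^5 + 2·5^2 + 2·5. Bump = 93396. G_4 = 93395.

2·5^5 + 2·5^2 + 2·5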